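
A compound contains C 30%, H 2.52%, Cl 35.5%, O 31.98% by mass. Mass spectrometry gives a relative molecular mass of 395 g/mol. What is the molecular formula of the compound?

Assume 100 g: 30 g C, 2.52 g H, 35.5 g Cl, 31.98 g O.
n(C) = 30/12.01 = 2.498, n(H) = 2.52/1.008 = 2.5, n(Cl) = 35.5/35.45 = 1.001, n(O) = 31.98/16.00 = 1.999
Smallest is Cl at 1.001 mol; normalising gives C 2.494, H 2.496, Cl 1.000, O 1.996
Scaling by 2: C 4.99, H 4.99, Cl 2.00, O 3.99 → C5H5Cl2O4
Empirical-formula mass = 199.99 g/mol
n = 395 / 199.99 = 1.98 ≈ 2
Molecular formula = (C5H5Cl2O4)×2 = C10H10Cl4O8

C10H10Cl4O8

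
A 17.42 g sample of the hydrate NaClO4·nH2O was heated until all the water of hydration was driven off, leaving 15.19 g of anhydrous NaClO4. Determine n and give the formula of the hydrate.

NaClO4·H2O

Mass of water lost = 17.42 − 15.19 = 2.23 g → 2.23 / 18.02 = 0.1238 mol H2O
Molar mass of NaClO4 = 122.44 g/mol → mol NaClO4 = 15.19 / 122.44 = 0.1241
n = 0.1238 / 0.1241 = 1.00 ≈ 1 → NaClO4·H2O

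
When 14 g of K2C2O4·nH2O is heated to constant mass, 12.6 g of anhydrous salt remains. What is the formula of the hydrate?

Mass of water lost = 14 − 12.6 = 1.4 g → 1.4 / 18.02 = 0.07769 mol H2O
Molar mass of K2C2O4 = 166.22 g/mol → mol K2C2O4 = 12.6 / 166.22 = 0.0758
n = 0.07769 / 0.0758 = 1.02 ≈ 1 → K2C2O4·H2O

K2C2O4·H2O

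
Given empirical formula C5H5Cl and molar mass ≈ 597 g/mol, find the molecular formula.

Empirical-formula mass = 100.54 g/mol
n = 597 / 100.54 = 5.94 ≈ 6
Molecular formula = (C5H5Cl)6 = C30H30Cl6

C30H30Cl6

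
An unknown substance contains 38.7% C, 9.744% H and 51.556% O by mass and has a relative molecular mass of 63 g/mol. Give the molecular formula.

C2H6O2

Assume 100 g: 38.7 g C, 9.744 g H, 51.556 g O.
C: 38.7 g ÷ 12.01 g/mol = 3.222 mol
H: 9.744 g ÷ 1.008 g/mol = 9.667 mol
O: 51.556 g ÷ 16.00 g/mol = 3.222 mol
Ratios (÷ 3.222): C 1.000, H 3.000, O 1.000
→ CH3O
Empirical-formula mass = 31.03 g/mol
n = 63 / 31.03 = 2.03 ≈ 2
Molecular formula = (CH3O)×2 = C2H6O2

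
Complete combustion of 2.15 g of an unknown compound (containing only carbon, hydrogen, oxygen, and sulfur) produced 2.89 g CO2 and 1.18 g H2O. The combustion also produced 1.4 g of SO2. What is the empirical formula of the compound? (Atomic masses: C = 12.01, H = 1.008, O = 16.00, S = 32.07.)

mol C = 2.89 / 44.01 = 0.06567; mass C = 0.06567 × 12.01 = 0.7887 g
mol H = 2 × (1.18 / 18.02) = 0.1310; mass H = 0.1310 × 1.008 = 0.1320 g
mol S = 1.4 / 64.07 = 0.02185; mass S = 0.7008 g
mass O = 2.15 − (1.621) = 0.5286 g → mol O = 0.03304
Divide by the smallest (0.02185 mol S): C 3.005, H 5.994, O 1.512, S 1.000
Scaling by 2: C 6.01, H 11.99, O 3.02, S 2.00 → C6H12O3S2

C6H12O3S2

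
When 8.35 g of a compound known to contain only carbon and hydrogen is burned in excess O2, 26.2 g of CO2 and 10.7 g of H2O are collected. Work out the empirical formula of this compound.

CH2

mol C = 26.2 / 44.01 = 0.5953; mass C = 0.5953 × 12.01 = 7.150 g
mol H = 2 × (10.7 / 18.02) = 1.188; mass H = 1.188 × 1.008 = 1.197 g
Smallest is C at 0.5953 mol; normalising gives C 1.000, H 1.995
≈ 1:2 → CH2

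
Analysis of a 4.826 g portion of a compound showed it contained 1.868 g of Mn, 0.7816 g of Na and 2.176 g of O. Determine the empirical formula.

MnNaO4

n(Mn) = 1.868/54.94 = 0.034, n(Na) = 0.7816/22.99 = 0.034, n(O) = 2.176/16.00 = 0.136
Smallest is Na at 0.034 mol; normalising gives Mn 1.000, Na 1.000, O 4.000
Ratio ≈ 1:1:4, so the empirical formula is MnNaO4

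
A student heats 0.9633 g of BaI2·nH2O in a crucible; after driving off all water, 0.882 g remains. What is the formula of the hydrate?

Mass of water lost = 0.9633 − 0.882 = 0.0813 g → 0.0813 / 18.02 = 0.004512 mol H2O
Molar mass of BaI2 = 391.13 g/mol → mol BaI2 = 0.882 / 391.13 = 0.002255
n = 0.004512 / 0.002255 = 2.00 ≈ 2 → BaI2·2H2O

BaI2·2H2O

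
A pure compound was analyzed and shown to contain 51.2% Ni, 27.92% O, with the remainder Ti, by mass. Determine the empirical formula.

Ni2O4Ti

Assume 100 g: 51.2 g Ni, 27.92 g O, 20.88 g Ti.
n(Ni) = 51.2/58.69 = 0.8724, n(O) = 27.92/16.00 = 1.745, n(Ti) = 20.88/47.87 = 0.4362
Ratios (÷ 0.4362): Ni 2.000, O 4.001, Ti 1.000
Ratio ≈ 2:4:1, so the empirical formula is Ni2O4Ti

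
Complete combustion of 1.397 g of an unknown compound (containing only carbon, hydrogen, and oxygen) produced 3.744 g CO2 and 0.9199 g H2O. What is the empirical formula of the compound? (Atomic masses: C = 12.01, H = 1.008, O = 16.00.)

C5H6O

mol C = 3.744 / 44.01 = 0.08507; mass C = 0.08507 × 12.01 = 1.022 g
mol H = 2 × (0.9199 / 18.02) = 0.1021; mass H = 0.1021 × 1.008 = 0.1029 g
mass O = 1.397 − (1.125) = 0.2724 g → mol O = 0.01702
Smallest is O at 0.01702 mol; normalising gives C 4.997, H 5.997, O 1.000
≈ 5:6:1 → C5H6O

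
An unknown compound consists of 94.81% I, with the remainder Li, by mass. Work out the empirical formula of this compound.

Assume 100 g: 94.81 g I, 5.19 g Li.
Moles — I: 94.81 / 126.90 = 0.7471 mol; Li: 5.19 / 6.94 = 0.7478 mol
Smallest is I at 0.7471 mol; normalising gives I 1.000, Li 1.001
→ ILi

ILi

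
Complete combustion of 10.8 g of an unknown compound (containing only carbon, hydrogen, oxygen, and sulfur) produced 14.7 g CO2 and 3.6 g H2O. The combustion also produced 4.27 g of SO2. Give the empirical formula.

C5H6O4S

mol C = 14.7 / 44.01 = 0.3340; mass C = 0.3340 × 12.01 = 4.012 g
mol H = 2 × (3.6 / 18.02) = 0.3996; mass H = 0.3996 × 1.008 = 0.4028 g
mol S = 4.27 / 64.07 = 0.06665; mass S = 2.137 g
mass O = 10.8 − (6.552) = 4.248 g → mol O = 0.2655
Ratios (÷ 0.06665): C 5.012, H 5.995, O 3.984, S 1.000
≈ 5:6:4:1 → C5H6O4S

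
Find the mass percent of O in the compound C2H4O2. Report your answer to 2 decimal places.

53.29%

Molar mass = 2(12.01) + 4(1.008) + 2(16.00) = 60.052 g/mol
Mass of O per mole = 2 × 16.00 = 32.000 g
% O = 32.000 / 60.052 × 100 = 53.29%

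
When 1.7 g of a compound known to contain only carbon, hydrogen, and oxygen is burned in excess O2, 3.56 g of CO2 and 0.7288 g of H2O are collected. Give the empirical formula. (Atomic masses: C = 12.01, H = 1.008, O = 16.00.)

mol C = 3.56 / 44.01 = 0.08089; mass C = 0.08089 × 12.01 = 0.9715 g
mol H = 2 × (0.7288 / 18.02) = 0.08089; mass H = 0.08089 × 1.008 = 0.08154 g
mass O = 1.7 − (1.053) = 0.6470 g → mol O = 0.04044
Ratios (÷ 0.04044): C 2.000, H 2.000, O 1.000
≈ 2:2:1 → C2H2O

C2H2O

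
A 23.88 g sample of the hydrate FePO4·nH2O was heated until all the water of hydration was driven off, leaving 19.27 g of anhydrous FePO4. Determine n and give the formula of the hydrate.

Mass of water lost = 23.88 − 19.27 = 4.61 g → 4.61 / 18.02 = 0.2558 mol H2O
Molar mass of FePO4 = 150.82 g/mol → mol FePO4 = 19.27 / 150.82 = 0.1278
n = 0.2558 / 0.1278 = 2.00 ≈ 2 → FePO4·2H2O

FePO4·2H2O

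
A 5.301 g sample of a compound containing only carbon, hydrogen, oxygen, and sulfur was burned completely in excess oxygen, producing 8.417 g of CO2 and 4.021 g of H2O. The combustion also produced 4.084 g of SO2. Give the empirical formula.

mol C = 8.417 / 44.01 = 0.1913; mass C = 0.1913 × 12.01 = 2.297 g
mol H = 2 × (4.021 / 18.02) = 0.4463; mass H = 0.4463 × 1.008 = 0.4499 g
mol S = 4.084 / 64.07 = 0.06374; mass S = 2.044 g
mass O = 5.301 − (4.791) = 0.5100 g → mol O = 0.03187
Ratios (÷ 0.03187): C 6.000, H 14.002, O 1.000, S 2.000
Ratio ≈ 6:14:1:2, so the empirical formula is C6H14OS2

C6H14OS2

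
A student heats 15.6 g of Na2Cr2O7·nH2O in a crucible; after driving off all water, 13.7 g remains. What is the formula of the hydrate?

Mass of water lost = 15.6 − 13.7 = 1.9 g → 1.9 / 18.02 = 0.1054 mol H2O
Molar mass of Na2Cr2O7 = 261.98 g/mol → mol Na2Cr2O7 = 13.7 / 261.98 = 0.05229
n = 0.1054 / 0.05229 = 2.02 ≈ 2 → Na2Cr2O7·2H2O

Na2Cr2O7·2H2O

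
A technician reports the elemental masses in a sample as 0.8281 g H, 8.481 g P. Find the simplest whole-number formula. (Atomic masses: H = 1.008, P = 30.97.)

n(H) = 0.8281/1.008 = 0.8215, n(P) = 8.481/30.97 = 0.2738
Ratios (÷ 0.2738): H 3.000, P 1.000
Ratio ≈ 3:1, so the empirical formula is H3P

H3P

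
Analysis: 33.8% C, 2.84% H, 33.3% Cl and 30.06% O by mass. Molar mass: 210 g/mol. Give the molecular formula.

Assume 100 g: 33.8 g C, 2.84 g H, 33.3 g Cl, 30.06 g O.
n(C) = 33.8/12.01 = 2.814, n(H) = 2.84/1.008 = 2.817, n(Cl) = 33.3/35.45 = 0.9394, n(O) = 30.06/16.00 = 1.879
Ratios (÷ 0.9394): C 2.996, H 2.999, Cl 1.000, O 2.000
≈ 3:3:1:2 → C3H3ClO2
Empirical-formula mass = 106.50 g/mol
n = 210 / 106.50 = 1.97 ≈ 2
Molecular formula = (C3H3ClO2)×2 = C6H6Cl2O4

C6H6Cl2O4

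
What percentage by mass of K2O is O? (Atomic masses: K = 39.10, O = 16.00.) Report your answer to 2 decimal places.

Molar mass = 2(39.10) + 1(16.00) = 94.200 g/mol
Mass of O per mole = 1 × 16.00 = 16.000 g
% O = 16.000 / 94.200 × 100 = 16.99%

16.99%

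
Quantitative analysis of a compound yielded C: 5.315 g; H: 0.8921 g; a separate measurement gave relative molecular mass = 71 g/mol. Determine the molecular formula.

n(C) = 5.315/12.01 = 0.4425, n(H) = 0.8921/1.008 = 0.885
Ratios (÷ 0.4425): C 1.000, H 2.000
≈ 1:2 → CH2
Empirical-formula mass = 14.03 g/mol
n = 71 / 14.03 = 5.06 ≈ 5
Molecular formula = (CH2)×5 = C5H10

C5H10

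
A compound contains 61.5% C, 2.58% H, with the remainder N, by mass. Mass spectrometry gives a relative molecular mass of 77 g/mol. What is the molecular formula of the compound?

C4H2N2

Assume 100 g: 61.5 g C, 2.58 g H, 35.92 g N.
n(C) = 61.5/12.01 = 5.121, n(H) = 2.58/1.008 = 2.56, n(N) = 35.92/14.01 = 2.564
Smallest is H at 2.56 mol; normalising gives C 2.001, H 1.000, N 1.002
Ratio ≈ 2:1:1, so the empirical formula is C2HN
Empirical-formula mass = 39.04 g/mol
n = 77 / 39.04 = 1.97 ≈ 2
Molecular formula = (C2HN)×2 = C4H2N2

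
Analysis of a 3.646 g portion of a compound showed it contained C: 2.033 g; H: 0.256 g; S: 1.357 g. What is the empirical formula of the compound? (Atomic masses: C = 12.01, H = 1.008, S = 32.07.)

C: 2.033 g ÷ 12.01 g/mol = 0.1693 mol
H: 0.256 g ÷ 1.008 g/mol = 0.254 mol
S: 1.357 g ÷ 32.07 g/mol = 0.04231 mol
Ratios (÷ 0.04231): C 4.000, H 6.002, S 1.000
≈ 4:6:1 → C4H6S

C4H6S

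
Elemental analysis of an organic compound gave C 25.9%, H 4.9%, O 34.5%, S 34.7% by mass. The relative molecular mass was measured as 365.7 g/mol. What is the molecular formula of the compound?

C8H18O8S4

Assume 100 g: 25.9 g C, 4.9 g H, 34.5 g O, 34.7 g S.
C: 25.9 g ÷ 12.01 g/mol = 2.157 mol
H: 4.9 g ÷ 1.008 g/mol = 4.861 mol
O: 34.5 g ÷ 16.00 g/mol = 2.156 mol
S: 34.7 g ÷ 32.07 g/mol = 1.082 mol
Smallest is S at 1.082 mol; normalising gives C 1.993, H 4.493, O 1.993, S 1.000
Scaling by 2: C 3.99, H 8.99, O 3.99, S 2.00 → C4H9O4S2
Empirical-formula mass = 185.25 g/mol
n = 365.7 / 185.25 = 1.97 ≈ 2
Molecular formula = (C4H9O4S2)×2 = C8H18O8S4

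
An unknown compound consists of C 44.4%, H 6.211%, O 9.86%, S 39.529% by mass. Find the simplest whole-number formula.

Assume 100 g: 44.4 g C, 6.211 g H, 9.86 g O, 39.529 g S.
C: 44.4 g ÷ 12.01 g/mol = 3.697 mol
H: 6.211 g ÷ 1.008 g/mol = 6.162 mol
O: 9.86 g ÷ 16.00 g/mol = 0.6162 mol
S: 39.529 g ÷ 32.07 g/mol = 1.233 mol
Divide by the smallest (0.6162 mol O): C 5.999, H 9.999, O 1.000, S 2.000
≈ 6:10:1:2 → C6H10OS2

C6H10OS2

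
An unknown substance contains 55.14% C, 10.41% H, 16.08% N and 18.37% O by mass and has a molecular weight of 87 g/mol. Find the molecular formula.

C4H9NO

Assume 100 g: 55.14 g C, 10.41 g H, 16.08 g N, 18.37 g O.
C: 55.14 g ÷ 12.01 g/mol = 4.591 mol
H: 10.41 g ÷ 1.008 g/mol = 10.33 mol
N: 16.08 g ÷ 14.01 g/mol = 1.148 mol
O: 18.37 g ÷ 16.00 g/mol = 1.148 mol
Divide by the smallest (1.148 mol N): C 4.000, H 8.998, N 1.000, O 1.000
≈ 4:9:1:1 → C4H9NO
Empirical-formula mass = 87.12 g/mol
n = 87 / 87.12 = 1.00 ≈ 1
Molecular formula = empirical formula = C4H9NO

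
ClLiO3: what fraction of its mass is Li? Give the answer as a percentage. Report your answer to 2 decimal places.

7.68%

Molar mass = 1(35.45) + 1(6.94) + 3(16.00) = 90.390 g/mol
Mass of Li per mole = 1 × 6.94 = 6.940 g
% Li = 6.940 / 90.390 × 100 = 7.68%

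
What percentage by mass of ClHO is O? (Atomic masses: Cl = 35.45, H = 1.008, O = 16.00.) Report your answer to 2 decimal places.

Molar mass = 1(35.45) + 1(1.008) + 1(16.00) = 52.458 g/mol
Mass of O per mole = 1 × 16.00 = 16.000 g
% O = 16.000 / 52.458 × 100 = 30.50%

30.50%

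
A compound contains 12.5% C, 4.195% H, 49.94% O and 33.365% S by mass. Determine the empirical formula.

Assume 100 g: 12.5 g C, 4.195 g H, 49.94 g O, 33.365 g S.
C: 12.5 g ÷ 12.01 g/mol = 1.041 mol
H: 4.195 g ÷ 1.008 g/mol = 4.162 mol
O: 49.94 g ÷ 16.00 g/mol = 3.121 mol
S: 33.365 g ÷ 32.07 g/mol = 1.04 mol
Smallest is S at 1.04 mol; normalising gives C 1.000, H 4.000, O 3.000, S 1.000
→ CH4O3S

CH4O3S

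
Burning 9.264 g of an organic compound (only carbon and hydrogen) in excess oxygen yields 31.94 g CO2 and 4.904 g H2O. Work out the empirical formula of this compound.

C4H3

mol C = 31.94 / 44.01 = 0.7257; mass C = 0.7257 × 12.01 = 8.716 g
mol H = 2 × (4.904 / 18.02) = 0.5443; mass H = 0.5443 × 1.008 = 0.5486 g
Smallest is H at 0.5443 mol; normalising gives C 1.333, H 1.000
Scaling by 3: C 4.00, H 3.00 → C4H3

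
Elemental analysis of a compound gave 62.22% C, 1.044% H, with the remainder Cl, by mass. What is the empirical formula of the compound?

C5HCl

Assume 100 g: 62.22 g C, 1.044 g H, 36.736 g Cl.
Moles — C: 62.22 / 12.01 = 5.181 mol; H: 1.044 / 1.008 = 1.036 mol; Cl: 36.736 / 35.45 = 1.036 mol
Divide by the smallest (1.036 mol H): C 5.002, H 1.000, Cl 1.001
≈ 5:1:1 → C5HCl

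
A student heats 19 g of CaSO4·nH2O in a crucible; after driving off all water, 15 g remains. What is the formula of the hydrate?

Mass of water lost = 19 − 15 = 4 g → 4 / 18.02 = 0.222 mol H2O
Molar mass of CaSO4 = 136.15 g/mol → mol CaSO4 = 15 / 136.15 = 0.1102
n = 0.222 / 0.1102 = 2.01 ≈ 2 → CaSO4·2H2O

CaSO4·2H2O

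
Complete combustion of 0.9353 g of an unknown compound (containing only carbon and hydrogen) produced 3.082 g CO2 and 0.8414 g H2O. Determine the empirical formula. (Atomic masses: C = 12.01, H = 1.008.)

C3H4

mol C = 3.082 / 44.01 = 0.07003; mass C = 0.07003 × 12.01 = 0.8411 g
mol H = 2 × (0.8414 / 18.02) = 0.09339; mass H = 0.09339 × 1.008 = 0.09413 g
Divide by the smallest (0.07003 mol C): C 1.000, H 1.334
Multiply by 3: C 3.00, H 4.00 → C3H4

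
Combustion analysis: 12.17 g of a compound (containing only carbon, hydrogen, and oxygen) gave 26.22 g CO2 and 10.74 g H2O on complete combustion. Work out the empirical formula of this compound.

mol C = 26.22 / 44.01 = 0.5958; mass C = 0.5958 × 12.01 = 7.155 g
mol H = 2 × (10.74 / 18.02) = 1.192; mass H = 1.192 × 1.008 = 1.202 g
mass O = 12.17 − (8.357) = 3.813 g → mol O = 0.2383
Ratios (÷ 0.2383): C 2.500, H 5.002, O 1.000
Multiply by 2: C 5.00, H 10.00, O 2.00 → C5H10O2

C5H10O2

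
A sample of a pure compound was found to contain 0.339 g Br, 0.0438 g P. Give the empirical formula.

Br3P

Br: 0.339 g ÷ 79.90 g/mol = 0.004243 mol
P: 0.0438 g ÷ 30.97 g/mol = 0.001414 mol
Ratios (÷ 0.001414): Br 3.000, P 1.000
→ Br3P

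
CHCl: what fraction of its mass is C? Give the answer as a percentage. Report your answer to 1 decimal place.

Molar mass = 1(12.01) + 1(1.008) + 1(35.45) = 48.468 g/mol
Mass of C per mole = 1 × 12.01 = 12.010 g
% C = 12.010 / 48.468 × 100 = 24.8%

24.8%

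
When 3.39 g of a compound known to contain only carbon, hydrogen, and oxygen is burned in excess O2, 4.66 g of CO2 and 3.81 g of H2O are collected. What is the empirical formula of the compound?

CH4O

mol C = 4.66 / 44.01 = 0.1059; mass C = 0.1059 × 12.01 = 1.272 g
mol H = 2 × (3.81 / 18.02) = 0.4229; mass H = 0.4229 × 1.008 = 0.4262 g
mass O = 3.39 − (1.698) = 1.692 g → mol O = 0.1058
Divide by the smallest (0.1058 mol O): C 1.001, H 3.999, O 1.000
Ratio ≈ 1:4:1, so the empirical formula is CH4O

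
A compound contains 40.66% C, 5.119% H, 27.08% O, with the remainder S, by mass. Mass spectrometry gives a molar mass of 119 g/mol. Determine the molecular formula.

C4H6O2S

Assume 100 g: 40.66 g C, 5.119 g H, 27.08 g O, 27.141 g S.
Moles — C: 40.66 / 12.01 = 3.386 mol; H: 5.119 / 1.008 = 5.078 mol; O: 27.08 / 16.00 = 1.692 mol; S: 27.141 / 32.07 = 0.8463 mol
Smallest is S at 0.8463 mol; normalising gives C 4.000, H 6.001, O 2.000, S 1.000
→ C4H6O2S
Empirical-formula mass = 118.16 g/mol
n = 119 / 118.16 = 1.01 ≈ 1
Molecular formula = empirical formula = C4H6O2S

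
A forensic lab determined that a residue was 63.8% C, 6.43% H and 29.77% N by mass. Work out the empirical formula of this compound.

C5H6N2

Assume 100 g: 63.8 g C, 6.43 g H, 29.77 g N.
C: 63.8 g ÷ 12.01 g/mol = 5.312 mol
H: 6.43 g ÷ 1.008 g/mol = 6.379 mol
N: 29.77 g ÷ 14.01 g/mol = 2.125 mol
Smallest is N at 2.125 mol; normalising gives C 2.500, H 3.002, N 1.000
×2: C 5.00, H 6.00, N 2.00 → C5H6N2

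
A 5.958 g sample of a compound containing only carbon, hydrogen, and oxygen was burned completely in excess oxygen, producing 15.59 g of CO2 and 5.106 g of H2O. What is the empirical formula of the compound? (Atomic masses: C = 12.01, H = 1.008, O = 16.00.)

C5H8O

mol C = 15.59 / 44.01 = 0.3542; mass C = 0.3542 × 12.01 = 4.254 g
mol H = 2 × (5.106 / 18.02) = 0.5667; mass H = 0.5667 × 1.008 = 0.5712 g
mass O = 5.958 − (4.826) = 1.132 g → mol O = 0.07077
Divide by the smallest (0.07077 mol O): C 5.005, H 8.007, O 1.000
≈ 5:8:1 → C5H8O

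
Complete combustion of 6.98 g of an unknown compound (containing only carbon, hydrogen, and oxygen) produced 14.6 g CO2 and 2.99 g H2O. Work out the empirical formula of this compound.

C2H2O

mol C = 14.6 / 44.01 = 0.3317; mass C = 0.3317 × 12.01 = 3.984 g
mol H = 2 × (2.99 / 18.02) = 0.3319; mass H = 0.3319 × 1.008 = 0.3345 g
mass O = 6.98 − (4.319) = 2.661 g → mol O = 0.1663
Smallest is O at 0.1663 mol; normalising gives C 1.994, H 1.995, O 1.000
≈ 2:2:1 → C2H2O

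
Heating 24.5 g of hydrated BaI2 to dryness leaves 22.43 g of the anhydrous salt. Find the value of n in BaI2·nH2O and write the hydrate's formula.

BaI2·2H2O

Mass of water lost = 24.5 − 22.43 = 2.07 g → 2.07 / 18.02 = 0.1149 mol H2O
Molar mass of BaI2 = 391.13 g/mol → mol BaI2 = 22.43 / 391.13 = 0.05735
n = 0.1149 / 0.05735 = 2.00 ≈ 2 → BaI2·2H2O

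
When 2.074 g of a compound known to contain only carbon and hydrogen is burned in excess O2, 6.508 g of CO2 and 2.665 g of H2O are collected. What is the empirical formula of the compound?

mol C = 6.508 / 44.01 = 0.1479; mass C = 0.1479 × 12.01 = 1.776 g
mol H = 2 × (2.665 / 18.02) = 0.2958; mass H = 0.2958 × 1.008 = 0.2981 g
Ratios (÷ 0.1479): C 1.000, H 2.000
Ratio ≈ 1:2, so the empirical formula is CH2

CH2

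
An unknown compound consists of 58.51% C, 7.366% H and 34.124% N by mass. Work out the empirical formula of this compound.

C2H3N

Assume 100 g: 58.51 g C, 7.366 g H, 34.124 g N.
C: 58.51 g ÷ 12.01 g/mol = 4.872 mol
H: 7.366 g ÷ 1.008 g/mol = 7.308 mol
N: 34.124 g ÷ 14.01 g/mol = 2.436 mol
Ratios (÷ 2.436): C 2.000, H 3.000, N 1.000
≈ 2:3:1 → C2H3N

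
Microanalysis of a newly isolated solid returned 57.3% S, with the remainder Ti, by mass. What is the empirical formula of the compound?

Assume 100 g: 57.3 g S, 42.7 g Ti.
S: 57.3 g ÷ 32.07 g/mol = 1.787 mol
Ti: 42.7 g ÷ 47.87 g/mol = 0.892 mol
Ratios (÷ 0.892): S 2.003, Ti 1.000
≈ 2:1 → S2Ti

S2Ti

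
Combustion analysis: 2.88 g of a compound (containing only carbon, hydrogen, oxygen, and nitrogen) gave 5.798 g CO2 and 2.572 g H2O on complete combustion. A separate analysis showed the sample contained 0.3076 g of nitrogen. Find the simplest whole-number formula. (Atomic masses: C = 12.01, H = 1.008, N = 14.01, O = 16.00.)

mol C = 5.798 / 44.01 = 0.1317; mass C = 0.1317 × 12.01 = 1.582 g
mol H = 2 × (2.572 / 18.02) = 0.2855; mass H = 0.2855 × 1.008 = 0.2877 g
mol N = 0.3076 / 14.01 = 0.02196
mass O = 2.88 − (2.178) = 0.7024 g → mol O = 0.04390
Smallest is N at 0.02196 mol; normalising gives C 6.000, H 13.002, N 1.000, O 2.000
≈ 6:13:1:2 → C6H13NO2

C6H13NO2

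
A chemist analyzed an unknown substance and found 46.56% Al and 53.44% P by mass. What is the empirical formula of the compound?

AlP

Assume 100 g: 46.56 g Al, 53.44 g P.
Moles — Al: 46.56 / 26.98 = 1.726 mol; P: 53.44 / 30.97 = 1.726 mol
Ratios (÷ 1.726): Al 1.000, P 1.000
→ AlP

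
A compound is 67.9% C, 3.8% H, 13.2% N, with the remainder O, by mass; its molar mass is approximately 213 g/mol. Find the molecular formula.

C12H8N2O2

Assume 100 g: 67.9 g C, 3.8 g H, 13.2 g N, 15.1 g O.
C: 67.9 g ÷ 12.01 g/mol = 5.654 mol
H: 3.8 g ÷ 1.008 g/mol = 3.77 mol
N: 13.2 g ÷ 14.01 g/mol = 0.9422 mol
O: 15.1 g ÷ 16.00 g/mol = 0.9437 mol
Smallest is N at 0.9422 mol; normalising gives C 6.001, H 4.001, N 1.000, O 1.002
→ C6H4NO
Empirical-formula mass = 106.10 g/mol
n = 213 / 106.10 = 2.01 ≈ 2
Molecular formula = (C6H4NO)×2 = C12H8N2O2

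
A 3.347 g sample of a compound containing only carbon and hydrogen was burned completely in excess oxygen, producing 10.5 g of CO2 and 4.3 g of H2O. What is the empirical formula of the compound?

mol C = 10.5 / 44.01 = 0.2386; mass C = 0.2386 × 12.01 = 2.865 g
mol H = 2 × (4.3 / 18.02) = 0.4772; mass H = 0.4772 × 1.008 = 0.4811 g
Ratios (÷ 0.2386): C 1.000, H 2.000
Ratio ≈ 1:2, so the empirical formula is CH2

CH2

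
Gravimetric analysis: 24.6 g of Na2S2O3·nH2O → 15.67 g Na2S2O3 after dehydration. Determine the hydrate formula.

Na2S2O3·5H2O

Mass of water lost = 24.6 − 15.67 = 8.93 g → 8.93 / 18.02 = 0.4956 mol H2O
Molar mass of Na2S2O3 = 158.12 g/mol → mol Na2S2O3 = 15.67 / 158.12 = 0.0991
n = 0.4956 / 0.0991 = 5.00 ≈ 5 → Na2S2O3·5H2O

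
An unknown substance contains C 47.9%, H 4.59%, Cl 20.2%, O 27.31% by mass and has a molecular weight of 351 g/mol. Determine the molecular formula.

C14H16Cl2O6

Assume 100 g: 47.9 g C, 4.59 g H, 20.2 g Cl, 27.31 g O.
n(C) = 47.9/12.01 = 3.988, n(H) = 4.59/1.008 = 4.554, n(Cl) = 20.2/35.45 = 0.5698, n(O) = 27.31/16.00 = 1.707
Smallest is Cl at 0.5698 mol; normalising gives C 6.999, H 7.991, Cl 1.000, O 2.995
Ratio ≈ 7:8:1:3, so the empirical formula is C7H8ClO3
Empirical-formula mass = 175.58 g/mol
n = 351 / 175.58 = 2.00 ≈ 2
Molecular formula = (C7H8ClO3)×2 = C14H16Cl2O6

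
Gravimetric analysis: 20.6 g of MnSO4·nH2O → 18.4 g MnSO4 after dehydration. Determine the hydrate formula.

Mass of water lost = 20.6 − 18.4 = 2.2 g → 2.2 / 18.02 = 0.1221 mol H2O
Molar mass of MnSO4 = 151.01 g/mol → mol MnSO4 = 18.4 / 151.01 = 0.1218
n = 0.1221 / 0.1218 = 1.00 ≈ 1 → MnSO4·H2O

MnSO4·H2O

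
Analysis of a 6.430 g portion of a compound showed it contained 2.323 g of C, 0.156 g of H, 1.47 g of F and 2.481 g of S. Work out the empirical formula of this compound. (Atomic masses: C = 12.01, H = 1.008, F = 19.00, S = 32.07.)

C5H4F2S2

C: 2.323 g ÷ 12.01 g/mol = 0.1934 mol
H: 0.156 g ÷ 1.008 g/mol = 0.1548 mol
F: 1.47 g ÷ 19.00 g/mol = 0.07737 mol
S: 2.481 g ÷ 32.07 g/mol = 0.07736 mol
Divide by the smallest (0.07736 mol S): C 2.500, H 2.000, F 1.000, S 1.000
Multiply by 2: C 5.00, H 4.00, F 2.00, S 2.00 → C5H4F2S2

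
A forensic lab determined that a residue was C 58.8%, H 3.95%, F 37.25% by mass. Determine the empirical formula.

C5H4F2

Assume 100 g: 58.8 g C, 3.95 g H, 37.25 g F.
Moles — C: 58.8 / 12.01 = 4.896 mol; H: 3.95 / 1.008 = 3.919 mol; F: 37.25 / 19.00 = 1.961 mol
Divide by the smallest (1.961 mol F): C 2.497, H 1.999, F 1.000
×2: C 4.99, H 4.00, F 2.00 → C5H4F2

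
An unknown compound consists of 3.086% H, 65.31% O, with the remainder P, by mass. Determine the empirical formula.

Assume 100 g: 3.086 g H, 65.31 g O, 31.604 g P.
Moles — H: 3.086 / 1.008 = 3.062 mol; O: 65.31 / 16.00 = 4.082 mol; P: 31.604 / 30.97 = 1.02 mol
Ratios (÷ 1.02): H 3.000, O 4.000, P 1.000
→ H3O4P

H3O4P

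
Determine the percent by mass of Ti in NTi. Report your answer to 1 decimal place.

77.4%

Molar mass = 1(14.01) + 1(47.87) = 61.880 g/mol
Mass of Ti per mole = 1 × 47.87 = 47.870 g
% Ti = 47.870 / 61.880 × 100 = 77.4%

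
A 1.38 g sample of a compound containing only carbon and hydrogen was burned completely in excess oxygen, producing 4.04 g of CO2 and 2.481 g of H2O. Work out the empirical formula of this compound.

mol C = 4.04 / 44.01 = 0.09180; mass C = 0.09180 × 12.01 = 1.102 g
mol H = 2 × (2.481 / 18.02) = 0.2754; mass H = 0.2754 × 1.008 = 0.2776 g
Divide by the smallest (0.0918 mol C): C 1.000, H 3.000
Ratio ≈ 1:3, so the empirical formula is CH3

CH3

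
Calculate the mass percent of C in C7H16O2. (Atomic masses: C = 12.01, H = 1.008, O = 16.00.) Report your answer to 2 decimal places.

63.59%

Molar mass = 7(12.01) + 16(1.008) + 2(16.00) = 132.198 g/mol
Mass of C per mole = 7 × 12.01 = 84.070 g
% C = 84.070 / 132.198 × 100 = 63.59%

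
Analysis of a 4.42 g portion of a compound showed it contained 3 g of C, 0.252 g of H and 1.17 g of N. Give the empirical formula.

C3H3N

C: 3 g ÷ 12.01 g/mol = 0.2498 mol
H: 0.252 g ÷ 1.008 g/mol = 0.25 mol
N: 1.17 g ÷ 14.01 g/mol = 0.08351 mol
Divide by the smallest (0.08351 mol N): C 2.991, H 2.994, N 1.000
→ C3H3N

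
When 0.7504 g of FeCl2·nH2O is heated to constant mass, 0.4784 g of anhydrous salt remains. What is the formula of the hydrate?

Mass of water lost = 0.7504 − 0.4784 = 0.272 g → 0.272 / 18.02 = 0.01509 mol H2O
Molar mass of FeCl2 = 126.75 g/mol → mol FeCl2 = 0.4784 / 126.75 = 0.003774
n = 0.01509 / 0.003774 = 4.00 ≈ 4 → FeCl2·4H2O

FeCl2·4H2O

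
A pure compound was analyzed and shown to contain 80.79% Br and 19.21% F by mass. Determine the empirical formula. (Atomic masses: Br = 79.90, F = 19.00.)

Assume 100 g: 80.79 g Br, 19.21 g F.
Br: 80.79 g ÷ 79.90 g/mol = 1.011 mol
F: 19.21 g ÷ 19.00 g/mol = 1.011 mol
Smallest is F at 1.011 mol; normalising gives Br 1.000, F 1.000
→ BrF

BrF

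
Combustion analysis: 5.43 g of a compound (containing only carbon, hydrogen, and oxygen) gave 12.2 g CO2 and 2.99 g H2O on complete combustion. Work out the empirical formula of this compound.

C5H6O2

mol C = 12.2 / 44.01 = 0.2772; mass C = 0.2772 × 12.01 = 3.329 g
mol H = 2 × (2.99 / 18.02) = 0.3319; mass H = 0.3319 × 1.008 = 0.3345 g
mass O = 5.43 − (3.664) = 1.766 g → mol O = 0.1104
Smallest is O at 0.1104 mol; normalising gives C 2.511, H 3.006, O 1.000
Multiply by 2: C 5.02, H 6.01, O 2.00 → C5H6O2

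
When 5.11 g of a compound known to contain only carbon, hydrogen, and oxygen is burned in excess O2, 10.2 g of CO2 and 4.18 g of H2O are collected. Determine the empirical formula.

mol C = 10.2 / 44.01 = 0.2318; mass C = 0.2318 × 12.01 = 2.784 g
mol H = 2 × (4.18 / 18.02) = 0.4639; mass H = 0.4639 × 1.008 = 0.4676 g
mass O = 5.11 − (3.251) = 1.859 g → mol O = 0.1162
Ratios (÷ 0.1162): C 1.995, H 3.993, O 1.000
→ C2H4O

C2H4O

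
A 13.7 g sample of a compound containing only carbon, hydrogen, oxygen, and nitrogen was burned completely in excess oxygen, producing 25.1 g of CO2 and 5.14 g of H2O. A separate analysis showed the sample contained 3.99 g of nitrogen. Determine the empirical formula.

mol C = 25.1 / 44.01 = 0.5703; mass C = 0.5703 × 12.01 = 6.850 g
mol H = 2 × (5.14 / 18.02) = 0.5705; mass H = 0.5705 × 1.008 = 0.5750 g
mol N = 3.99 / 14.01 = 0.2848
mass O = 13.7 − (11.41) = 2.285 g → mol O = 0.1428
Divide by the smallest (0.1428 mol O): C 3.993, H 3.994, N 1.994, O 1.000
≈ 4:4:2:1 → C4H4N2O

C4H4N2O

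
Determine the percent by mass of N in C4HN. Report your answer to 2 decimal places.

Molar mass = 4(12.01) + 1(1.008) + 1(14.01) = 63.058 g/mol
Mass of N per mole = 1 × 14.01 = 14.010 g
% N = 14.010 / 63.058 × 100 = 22.22%

22.22%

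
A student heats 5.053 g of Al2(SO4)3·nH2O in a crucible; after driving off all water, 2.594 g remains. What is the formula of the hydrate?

Al2(SO4)3·18H2O

Mass of water lost = 5.053 − 2.594 = 2.459 g → 2.459 / 18.02 = 0.1365 mol H2O
Molar mass of Al2(SO4)3 = 342.17 g/mol → mol Al2(SO4)3 = 2.594 / 342.17 = 0.007581
n = 0.1365 / 0.007581 = 18.00 ≈ 18 → Al2(SO4)3·18H2O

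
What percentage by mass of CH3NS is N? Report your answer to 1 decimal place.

Molar mass = 1(12.01) + 3(1.008) + 1(14.01) + 1(32.07) = 61.114 g/mol
Mass of N per mole = 1 × 14.01 = 14.010 g
% N = 14.010 / 61.114 × 100 = 22.9%

22.9%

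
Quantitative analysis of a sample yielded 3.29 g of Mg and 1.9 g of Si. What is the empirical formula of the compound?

Mg2Si

Moles — Mg: 3.29 / 24.31 = 0.1353 mol; Si: 1.9 / 28.09 = 0.06764 mol
Ratios (÷ 0.06764): Mg 2.001, Si 1.000
→ Mg2Si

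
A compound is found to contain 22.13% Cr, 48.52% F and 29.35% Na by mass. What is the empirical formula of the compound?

Assume 100 g: 22.13 g Cr, 48.52 g F, 29.35 g Na.
n(Cr) = 22.13/52.00 = 0.4256, n(F) = 48.52/19.00 = 2.554, n(Na) = 29.35/22.99 = 1.277
Ratios (÷ 0.4256): Cr 1.000, F 6.001, Na 3.000
≈ 1:6:3 → CrF6Na3

CrF6Na3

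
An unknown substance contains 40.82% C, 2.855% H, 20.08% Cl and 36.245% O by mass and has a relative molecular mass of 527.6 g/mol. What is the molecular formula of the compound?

Assume 100 g: 40.82 g C, 2.855 g H, 20.08 g Cl, 36.245 g O.
n(C) = 40.82/12.01 = 3.399, n(H) = 2.855/1.008 = 2.832, n(Cl) = 20.08/35.45 = 0.5664, n(O) = 36.245/16.00 = 2.265
Divide by the smallest (0.5664 mol Cl): C 6.000, H 5.000, Cl 1.000, O 3.999
Ratio ≈ 6:5:1:4, so the empirical formula is C6H5ClO4
Empirical-formula mass = 176.55 g/mol
n = 527.6 / 176.55 = 2.99 ≈ 3
Molecular formula = (C6H5ClO4)×3 = C18H15Cl3O12

C18H15Cl3O12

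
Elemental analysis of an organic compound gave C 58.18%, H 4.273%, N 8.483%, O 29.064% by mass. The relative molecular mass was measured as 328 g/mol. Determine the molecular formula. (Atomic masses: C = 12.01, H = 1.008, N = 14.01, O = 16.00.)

C16H14N2O6

Assume 100 g: 58.18 g C, 4.273 g H, 8.483 g N, 29.064 g O.
n(C) = 58.18/12.01 = 4.844, n(H) = 4.273/1.008 = 4.239, n(N) = 8.483/14.01 = 0.6055, n(O) = 29.064/16.00 = 1.817
Ratios (÷ 0.6055): C 8.001, H 7.001, N 1.000, O 3.000
→ C8H7NO3
Empirical-formula mass = 165.15 g/mol
n = 328 / 165.15 = 1.99 ≈ 2
Molecular formula = (C8H7NO3)×2 = C16H14N2O6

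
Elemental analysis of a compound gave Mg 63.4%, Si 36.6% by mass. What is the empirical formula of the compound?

Mg2Si

Assume 100 g: 63.4 g Mg, 36.6 g Si.
Moles — Mg: 63.4 / 24.31 = 2.608 mol; Si: 36.6 / 28.09 = 1.303 mol
Ratios (÷ 1.303): Mg 2.002, Si 1.000
≈ 2:1 → Mg2Si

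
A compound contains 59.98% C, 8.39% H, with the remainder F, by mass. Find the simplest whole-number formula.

Assume 100 g: 59.98 g C, 8.39 g H, 31.63 g F.
C: 59.98 g ÷ 12.01 g/mol = 4.994 mol
H: 8.39 g ÷ 1.008 g/mol = 8.323 mol
F: 31.63 g ÷ 19.00 g/mol = 1.665 mol
Ratios (÷ 1.665): C 3.000, H 5.000, F 1.000
≈ 3:5:1 → C3H5F

C3H5F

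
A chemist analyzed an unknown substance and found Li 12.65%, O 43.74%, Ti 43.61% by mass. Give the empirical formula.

Li2O3Ti

Assume 100 g: 12.65 g Li, 43.74 g O, 43.61 g Ti.
Moles — Li: 12.65 / 6.94 = 1.823 mol; O: 43.74 / 16.00 = 2.734 mol; Ti: 43.61 / 47.87 = 0.911 mol
Ratios (÷ 0.911): Li 2.001, O 3.001, Ti 1.000
Ratio ≈ 2:3:1, so the empirical formula is Li2O3Ti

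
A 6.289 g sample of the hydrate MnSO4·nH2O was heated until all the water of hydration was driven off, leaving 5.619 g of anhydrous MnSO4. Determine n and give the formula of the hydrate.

Mass of water lost = 6.289 − 5.619 = 0.67 g → 0.67 / 18.02 = 0.03718 mol H2O
Molar mass of MnSO4 = 151.01 g/mol → mol MnSO4 = 5.619 / 151.01 = 0.03721
n = 0.03718 / 0.03721 = 1.00 ≈ 1 → MnSO4·H2O

MnSO4·H2O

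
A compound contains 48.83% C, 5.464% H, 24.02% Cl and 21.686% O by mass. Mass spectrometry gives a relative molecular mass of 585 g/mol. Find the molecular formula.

C24H32Cl4O8

Assume 100 g: 48.83 g C, 5.464 g H, 24.02 g Cl, 21.686 g O.
Moles — C: 48.83 / 12.01 = 4.066 mol; H: 5.464 / 1.008 = 5.421 mol; Cl: 24.02 / 35.45 = 0.6776 mol; O: 21.686 / 16.00 = 1.355 mol
Divide by the smallest (0.6776 mol Cl): C 6.000, H 8.000, Cl 1.000, O 2.000
→ C6H8ClO2
Empirical-formula mass = 147.57 g/mol
n = 585 / 147.57 = 3.96 ≈ 4
Molecular formula = (C6H8ClO2)×4 = C24H32Cl4O8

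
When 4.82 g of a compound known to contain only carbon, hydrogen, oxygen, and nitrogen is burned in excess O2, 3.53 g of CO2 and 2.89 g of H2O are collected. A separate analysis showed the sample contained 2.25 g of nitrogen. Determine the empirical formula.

mol C = 3.53 / 44.01 = 0.08021; mass C = 0.08021 × 12.01 = 0.9633 g
mol H = 2 × (2.89 / 18.02) = 0.3208; mass H = 0.3208 × 1.008 = 0.3233 g
mol N = 2.25 / 14.01 = 0.1606
mass O = 4.82 − (3.537) = 1.283 g → mol O = 0.08021
Smallest is C at 0.08021 mol; normalising gives C 1.000, H 3.999, N 2.002, O 1.000
≈ 1:4:2:1 → CH4N2O

CH4N2O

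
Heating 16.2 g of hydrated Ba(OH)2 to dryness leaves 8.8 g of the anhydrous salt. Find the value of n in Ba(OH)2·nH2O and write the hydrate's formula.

Mass of water lost = 16.2 − 8.8 = 7.4 g → 7.4 / 18.02 = 0.4107 mol H2O
Molar mass of Ba(OH)2 = 171.35 g/mol → mol Ba(OH)2 = 8.8 / 171.35 = 0.05136
n = 0.4107 / 0.05136 = 8.00 ≈ 8 → Ba(OH)2·8H2O

Ba(OH)2·8H2O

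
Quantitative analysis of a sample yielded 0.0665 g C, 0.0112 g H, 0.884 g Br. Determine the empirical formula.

CH2Br2

Moles — C: 0.0665 / 12.01 = 0.005537 mol; H: 0.0112 / 1.008 = 0.01111 mol; Br: 0.884 / 79.90 = 0.01106 mol
Divide by the smallest (0.005537 mol C): C 1.000, H 2.007, Br 1.998
→ CH2Br2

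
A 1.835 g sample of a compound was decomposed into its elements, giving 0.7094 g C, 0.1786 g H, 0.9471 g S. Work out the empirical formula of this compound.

C: 0.7094 g ÷ 12.01 g/mol = 0.05907 mol
H: 0.1786 g ÷ 1.008 g/mol = 0.1772 mol
S: 0.9471 g ÷ 32.07 g/mol = 0.02953 mol
Smallest is S at 0.02953 mol; normalising gives C 2.000, H 6.000, S 1.000
≈ 2:6:1 → C2H6S

C2H6S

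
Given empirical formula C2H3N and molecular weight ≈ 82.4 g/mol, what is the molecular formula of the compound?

Empirical-formula mass = 41.05 g/mol
n = 82.4 / 41.05 = 2.01 ≈ 2
Molecular formula = (C2H3N)2 = C4H6N2

C4H6N2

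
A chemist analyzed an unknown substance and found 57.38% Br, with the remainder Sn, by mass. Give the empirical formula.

Assume 100 g: 57.38 g Br, 42.62 g Sn.
n(Br) = 57.38/79.90 = 0.7181, n(Sn) = 42.62/118.71 = 0.359
Ratios (÷ 0.359): Br 2.000, Sn 1.000
≈ 2:1 → Br2Sn

Br2Sn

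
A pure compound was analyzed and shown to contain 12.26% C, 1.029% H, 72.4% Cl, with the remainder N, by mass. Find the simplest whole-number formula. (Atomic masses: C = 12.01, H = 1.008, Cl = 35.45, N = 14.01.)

Assume 100 g: 12.26 g C, 1.029 g H, 72.4 g Cl, 14.311 g N.
C: 12.26 g ÷ 12.01 g/mol = 1.021 mol
H: 1.029 g ÷ 1.008 g/mol = 1.021 mol
Cl: 72.4 g ÷ 35.45 g/mol = 2.042 mol
N: 14.311 g ÷ 14.01 g/mol = 1.021 mol
Ratios (÷ 1.021): C 1.000, H 1.000, Cl 2.001, N 1.001
Ratio ≈ 1:1:2:1, so the empirical formula is CHCl2N

CHCl2N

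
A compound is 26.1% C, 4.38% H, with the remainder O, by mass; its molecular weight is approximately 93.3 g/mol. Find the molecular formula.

Assume 100 g: 26.1 g C, 4.38 g H, 69.52 g O.
Moles — C: 26.1 / 12.01 = 2.173 mol; H: 4.38 / 1.008 = 4.345 mol; O: 69.52 / 16.00 = 4.345 mol
Divide by the smallest (2.173 mol C): C 1.000, H 1.999, O 1.999
Ratio ≈ 1:2:2, so the empirical formula is CH2O2
Empirical-formula mass = 46.03 g/mol
n = 93.3 / 46.03 = 2.03 ≈ 2
Molecular formula = (CH2O2)×2 = C2H4O4

C2H4O4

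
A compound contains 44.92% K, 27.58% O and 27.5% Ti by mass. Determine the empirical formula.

Assume 100 g: 44.92 g K, 27.58 g O, 27.5 g Ti.
Moles — K: 44.92 / 39.10 = 1.149 mol; O: 27.58 / 16.00 = 1.724 mol; Ti: 27.5 / 47.87 = 0.5745 mol
Ratios (÷ 0.5745): K 2.000, O 3.001, Ti 1.000
≈ 2:3:1 → K2O3Ti

K2O3Ti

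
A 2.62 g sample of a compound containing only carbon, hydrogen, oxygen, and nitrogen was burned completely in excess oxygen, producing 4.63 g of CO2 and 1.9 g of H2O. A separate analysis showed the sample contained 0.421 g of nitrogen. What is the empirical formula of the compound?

mol C = 4.63 / 44.01 = 0.1052; mass C = 0.1052 × 12.01 = 1.263 g
mol H = 2 × (1.9 / 18.02) = 0.2109; mass H = 0.2109 × 1.008 = 0.2126 g
mol N = 0.421 / 14.01 = 0.03005
mass O = 2.62 − (1.897) = 0.7229 g → mol O = 0.04518
Divide by the smallest (0.03005 mol N): C 3.501, H 7.018, N 1.000, O 1.504
Multiply by 2: C 7.00, H 14.04, N 2.00, O 3.01 → C7H14N2O3

C7H14N2O3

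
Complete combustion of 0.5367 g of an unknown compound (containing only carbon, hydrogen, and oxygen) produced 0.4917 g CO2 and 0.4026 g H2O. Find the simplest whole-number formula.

CH4O2

mol C = 0.4917 / 44.01 = 0.01117; mass C = 0.01117 × 12.01 = 0.1342 g
mol H = 2 × (0.4026 / 18.02) = 0.04468; mass H = 0.04468 × 1.008 = 0.04504 g
mass O = 0.5367 − (0.1792) = 0.3575 g → mol O = 0.02234
Smallest is C at 0.01117 mol; normalising gives C 1.000, H 3.999, O 2.000
Ratio ≈ 1:4:2, so the empirical formula is CH4O2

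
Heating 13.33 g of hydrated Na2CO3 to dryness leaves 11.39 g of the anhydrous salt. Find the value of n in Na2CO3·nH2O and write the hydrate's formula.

Mass of water lost = 13.33 − 11.39 = 1.94 g → 1.94 / 18.02 = 0.1077 mol H2O
Molar mass of Na2CO3 = 105.99 g/mol → mol Na2CO3 = 11.39 / 105.99 = 0.1075
n = 0.1077 / 0.1075 = 1.00 ≈ 1 → Na2CO3·H2O

Na2CO3·H2O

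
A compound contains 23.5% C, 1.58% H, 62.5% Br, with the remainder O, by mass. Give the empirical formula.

C5H4Br2O2

Assume 100 g: 23.5 g C, 1.58 g H, 62.5 g Br, 12.42 g O.
C: 23.5 g ÷ 12.01 g/mol = 1.957 mol
H: 1.58 g ÷ 1.008 g/mol = 1.567 mol
Br: 62.5 g ÷ 79.90 g/mol = 0.7822 mol
O: 12.42 g ÷ 16.00 g/mol = 0.7762 mol
Divide by the smallest (0.7762 mol O): C 2.521, H 2.019, Br 1.008, O 1.000
Multiply by 2: C 5.04, H 4.04, Br 2.02, O 2.00 → C5H4Br2O2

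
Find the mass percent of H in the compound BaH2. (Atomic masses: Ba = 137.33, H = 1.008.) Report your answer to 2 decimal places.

Molar mass = 1(137.33) + 2(1.008) = 139.346 g/mol
Mass of H per mole = 2 × 1.008 = 2.016 g
% H = 2.016 / 139.346 × 100 = 1.45%

1.45%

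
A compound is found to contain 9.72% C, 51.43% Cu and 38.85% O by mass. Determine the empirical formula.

CCuO3

Assume 100 g: 9.72 g C, 51.43 g Cu, 38.85 g O.
C: 9.72 g ÷ 12.01 g/mol = 0.8093 mol
Cu: 51.43 g ÷ 63.55 g/mol = 0.8093 mol
O: 38.85 g ÷ 16.00 g/mol = 2.428 mol
Smallest is Cu at 0.8093 mol; normalising gives C 1.000, Cu 1.000, O 3.000
Ratio ≈ 1:1:3, so the empirical formula is CCuO3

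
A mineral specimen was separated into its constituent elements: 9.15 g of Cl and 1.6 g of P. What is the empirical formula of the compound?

Cl: 9.15 g ÷ 35.45 g/mol = 0.2581 mol
P: 1.6 g ÷ 30.97 g/mol = 0.05166 mol
Ratios (÷ 0.05166): Cl 4.996, P 1.000
→ Cl5P

Cl5P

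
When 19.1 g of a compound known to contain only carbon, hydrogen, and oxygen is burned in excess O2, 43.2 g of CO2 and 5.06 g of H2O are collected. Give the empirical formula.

C7H4O3

mol C = 43.2 / 44.01 = 0.9816; mass C = 0.9816 × 12.01 = 11.79 g
mol H = 2 × (5.06 / 18.02) = 0.5616; mass H = 0.5616 × 1.008 = 0.5661 g
mass O = 19.1 − (12.36) = 6.745 g → mol O = 0.4216
Smallest is O at 0.4216 mol; normalising gives C 2.328, H 1.332, O 1.000
Scaling by 3: C 6.99, H 4.00, O 3.00 → C7H4O3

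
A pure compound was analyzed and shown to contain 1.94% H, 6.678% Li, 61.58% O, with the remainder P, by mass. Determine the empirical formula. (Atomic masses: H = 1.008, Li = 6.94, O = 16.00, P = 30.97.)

Assume 100 g: 1.94 g H, 6.678 g Li, 61.58 g O, 29.802 g P.
Moles — H: 1.94 / 1.008 = 1.925 mol; Li: 6.678 / 6.94 = 0.9622 mol; O: 61.58 / 16.00 = 3.849 mol; P: 29.802 / 30.97 = 0.9623 mol
Smallest is Li at 0.9622 mol; normalising gives H 2.000, Li 1.000, O 4.000, P 1.000
→ H2LiO4P

H2LiO4P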